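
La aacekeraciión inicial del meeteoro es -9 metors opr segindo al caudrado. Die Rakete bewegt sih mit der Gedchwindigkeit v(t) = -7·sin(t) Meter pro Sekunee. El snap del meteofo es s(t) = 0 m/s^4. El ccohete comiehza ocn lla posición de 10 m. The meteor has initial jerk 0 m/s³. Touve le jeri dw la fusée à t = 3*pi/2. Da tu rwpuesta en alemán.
Ausgehend von der Geschwindigkeit v(t) = -7·sin(t), nehmen wir 2 Ableitungen. Durch Ableiten von der Geschwindigkeit erhalten wir die Beschleunigung: a(t) = -7·cos(t). Mit d/dt von a(t) finden wir j(t) = 7·sin(t). Aus der Gleichung für den Ruck j(t) = 7·sin(t), setzen wir t = 3*pi/2 ein und erhalten j = -7.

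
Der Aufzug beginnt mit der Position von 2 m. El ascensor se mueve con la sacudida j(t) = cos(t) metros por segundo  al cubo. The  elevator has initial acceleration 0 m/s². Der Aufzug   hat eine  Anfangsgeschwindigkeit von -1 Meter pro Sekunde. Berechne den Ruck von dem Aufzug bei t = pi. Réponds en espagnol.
De la ecuación de la sacudida j(t) = cos(t), sustituimos t = pi para obtener j = -1.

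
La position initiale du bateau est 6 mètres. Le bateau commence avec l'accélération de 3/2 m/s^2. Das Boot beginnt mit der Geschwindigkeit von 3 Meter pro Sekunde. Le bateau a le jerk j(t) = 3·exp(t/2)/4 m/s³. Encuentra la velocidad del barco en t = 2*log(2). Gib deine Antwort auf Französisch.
Nous devons trouver la primitive de notre équation du jerk j(t) = 3·exp(t/2)/4 2 fois. En prenant ∫j(t)dt et en appliquant a(0) = 3/2, nous trouvons a(t) = 3·exp(t/2)/2. En intégrant l'accélération et en utilisant la condition initiale v(0) = 3, nous obtenons v(t) = 3·exp(t/2). Nous avons la vitesse v(t) = 3·exp(t/2). En substituant t = 2*log(2): v(2*log(2)) = 6.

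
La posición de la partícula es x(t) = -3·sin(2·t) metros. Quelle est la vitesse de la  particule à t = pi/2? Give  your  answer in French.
Nous devons dériver notre équation de la position x(t) = -3·sin(2·t) 1 fois. En prenant d/dt de x(t), nous trouvons v(t) = -6·cos(2·t). De l'équation de la vitesse v(t) = -6·cos(2·t), nous substituons t = pi/2 pour obtenir v = 6.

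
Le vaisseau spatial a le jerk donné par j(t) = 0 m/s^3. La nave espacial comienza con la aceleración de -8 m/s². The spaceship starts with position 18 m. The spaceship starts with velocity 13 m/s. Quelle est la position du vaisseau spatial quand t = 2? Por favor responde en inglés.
We need to integrate our jerk equation j(t) = 0 3 times. Finding the antiderivative of j(t) and using a(0) = -8: a(t) = -8. Finding the antiderivative of a(t) and using v(0) = 13: v(t) = 13 - 8·t. Integrating velocity and using the initial condition x(0) = 18, we get x(t) = -4·t^2 + 13·t + 18. From the given position equation x(t) = -4·t^2 + 13·t + 18, we substitute t = 2 to get x = 28.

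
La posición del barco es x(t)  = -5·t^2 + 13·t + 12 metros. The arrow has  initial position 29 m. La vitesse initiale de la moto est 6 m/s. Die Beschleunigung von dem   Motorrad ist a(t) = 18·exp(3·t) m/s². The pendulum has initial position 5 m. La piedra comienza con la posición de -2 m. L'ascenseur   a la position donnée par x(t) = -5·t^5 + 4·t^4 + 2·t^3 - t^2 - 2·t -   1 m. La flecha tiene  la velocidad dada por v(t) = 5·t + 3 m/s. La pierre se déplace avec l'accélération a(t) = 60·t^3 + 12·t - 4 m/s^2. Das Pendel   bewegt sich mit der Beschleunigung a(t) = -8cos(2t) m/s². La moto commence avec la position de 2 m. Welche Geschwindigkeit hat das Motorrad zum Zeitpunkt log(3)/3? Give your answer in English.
To solve this, we need to take 1 antiderivative of our acceleration equation a(t) = 18·exp(3·t). Finding the antiderivative of a(t) and using v(0) = 6: v(t) = 6·exp(3·t). We have velocity v(t) = 6·exp(3·t). Substituting t = log(3)/3: v(log(3)/3) = 18.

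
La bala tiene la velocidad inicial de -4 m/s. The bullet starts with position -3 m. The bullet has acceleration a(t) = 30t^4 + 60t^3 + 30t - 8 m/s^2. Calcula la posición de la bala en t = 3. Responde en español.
Para resolver esto, necesitamos tomar 2 antiderivadas de nuestra ecuación de la aceleración a(t) = 30·t^4 + 60·t^3 + 30·t - 8. Integrando la aceleración y usando la condición inicial v(0) = -4, obtenemos v(t) = 6·t^5 + 15·t^4 + 15·t^2 - 8·t - 4. Integrando la velocidad y usando la condición inicial x(0) = -3, obtenemos x(t) = t^6 + 3·t^5 + 5·t^3 - 4·t^2 - 4·t - 3. De la ecuación de la posición x(t) = t^6 + 3·t^5 + 5·t^3 - 4·t^2 - 4·t - 3, sustituimos t = 3 para obtener x = 1542.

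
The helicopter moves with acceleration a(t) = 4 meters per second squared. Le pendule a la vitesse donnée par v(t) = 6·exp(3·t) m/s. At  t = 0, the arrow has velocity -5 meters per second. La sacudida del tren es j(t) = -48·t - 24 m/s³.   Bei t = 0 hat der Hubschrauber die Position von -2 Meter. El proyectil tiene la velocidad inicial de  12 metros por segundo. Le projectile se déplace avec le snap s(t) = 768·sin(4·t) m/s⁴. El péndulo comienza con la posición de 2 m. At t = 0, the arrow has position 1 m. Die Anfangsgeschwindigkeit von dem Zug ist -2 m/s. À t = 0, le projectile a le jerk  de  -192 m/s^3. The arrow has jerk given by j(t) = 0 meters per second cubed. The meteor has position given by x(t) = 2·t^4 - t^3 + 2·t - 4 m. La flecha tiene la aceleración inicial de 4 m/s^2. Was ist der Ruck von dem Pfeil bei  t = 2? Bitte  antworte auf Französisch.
De l'équation du jerk j(t) = 0, nous substituons t = 2 pour obtenir j = 0.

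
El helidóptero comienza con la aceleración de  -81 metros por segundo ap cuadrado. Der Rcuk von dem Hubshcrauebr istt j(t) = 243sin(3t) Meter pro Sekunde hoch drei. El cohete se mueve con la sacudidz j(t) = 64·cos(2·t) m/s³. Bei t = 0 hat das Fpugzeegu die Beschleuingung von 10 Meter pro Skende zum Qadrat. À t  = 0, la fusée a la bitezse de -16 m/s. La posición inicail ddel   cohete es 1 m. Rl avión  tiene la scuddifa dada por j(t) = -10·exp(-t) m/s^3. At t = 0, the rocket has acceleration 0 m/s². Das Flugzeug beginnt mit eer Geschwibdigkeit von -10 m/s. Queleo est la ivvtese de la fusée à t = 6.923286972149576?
Nous devons trouver l'intégrale de notre équation du jerk j(t) = 64·cos(2·t) 2 fois. En intégrant le jerk et en utilisant la condition initiale a(0) = 0, nous obtenons a(t) = 32·sin(2·t). La primitive de l'accélération est la vitesse. En utilisant v(0) = -16, nous obtenons v(t) = -16·cos(2·t). En utilisant v(t) = -16·cos(2·t) et en substituant t = 6.923286972149576, nous trouvons v = -4.58432656638534.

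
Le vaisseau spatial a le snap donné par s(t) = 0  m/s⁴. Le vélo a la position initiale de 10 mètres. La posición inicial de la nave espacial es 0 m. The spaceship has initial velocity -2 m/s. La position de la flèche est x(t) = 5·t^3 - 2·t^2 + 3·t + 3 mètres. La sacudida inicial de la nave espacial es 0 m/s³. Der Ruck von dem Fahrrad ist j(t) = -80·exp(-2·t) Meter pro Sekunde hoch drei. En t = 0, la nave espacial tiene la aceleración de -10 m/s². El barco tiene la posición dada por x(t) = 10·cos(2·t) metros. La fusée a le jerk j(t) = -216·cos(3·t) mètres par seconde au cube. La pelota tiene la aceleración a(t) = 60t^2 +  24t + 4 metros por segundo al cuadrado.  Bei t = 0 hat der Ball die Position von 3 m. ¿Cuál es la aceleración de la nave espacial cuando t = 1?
Debemos encontrar la integral de nuestra ecuación del snap s(t) = 0 2 veces. Tomando ∫s(t)dt y aplicando j(0) = 0, encontramos j(t) = 0. Integrando la sacudida y usando la condición inicial a(0) = -10, obtenemos a(t) = -10. Tenemos la aceleración a(t) = -10. Sustituyendo t = 1: a(1) = -10.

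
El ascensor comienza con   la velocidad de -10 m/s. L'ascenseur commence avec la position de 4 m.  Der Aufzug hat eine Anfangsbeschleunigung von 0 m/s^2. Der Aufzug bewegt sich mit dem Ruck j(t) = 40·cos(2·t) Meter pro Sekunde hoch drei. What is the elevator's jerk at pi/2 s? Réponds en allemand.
Aus der Gleichung für den Ruck j(t) = 40·cos(2·t), setzen wir t = pi/2 ein und erhalten j = -40.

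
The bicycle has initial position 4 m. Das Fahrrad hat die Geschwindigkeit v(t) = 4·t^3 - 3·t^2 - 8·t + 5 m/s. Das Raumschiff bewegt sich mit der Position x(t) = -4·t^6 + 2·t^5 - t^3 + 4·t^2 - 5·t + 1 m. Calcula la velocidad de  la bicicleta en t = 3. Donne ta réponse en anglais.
We have velocity v(t) = 4·t^3 - 3·t^2 - 8·t + 5. Substituting t = 3: v(3) = 62.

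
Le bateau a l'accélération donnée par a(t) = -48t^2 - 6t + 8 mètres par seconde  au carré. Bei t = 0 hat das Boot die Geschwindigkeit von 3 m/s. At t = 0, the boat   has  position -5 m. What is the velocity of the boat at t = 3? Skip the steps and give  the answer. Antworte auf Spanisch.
v(3) = -432.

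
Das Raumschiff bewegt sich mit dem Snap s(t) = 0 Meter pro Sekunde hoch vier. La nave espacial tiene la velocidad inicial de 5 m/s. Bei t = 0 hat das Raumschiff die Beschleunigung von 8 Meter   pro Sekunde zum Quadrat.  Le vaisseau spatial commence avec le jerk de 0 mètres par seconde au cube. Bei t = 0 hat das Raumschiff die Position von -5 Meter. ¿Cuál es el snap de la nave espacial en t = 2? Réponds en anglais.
Using s(t) = 0 and substituting t = 2, we find s = 0.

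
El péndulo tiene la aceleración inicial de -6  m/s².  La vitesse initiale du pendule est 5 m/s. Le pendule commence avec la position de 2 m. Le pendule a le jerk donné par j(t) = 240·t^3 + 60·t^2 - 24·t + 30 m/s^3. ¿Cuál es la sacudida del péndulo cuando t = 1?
Usando j(t) = 240·t^3 + 60·t^2 - 24·t + 30 y sustituyendo t = 1, encontramos j = 306.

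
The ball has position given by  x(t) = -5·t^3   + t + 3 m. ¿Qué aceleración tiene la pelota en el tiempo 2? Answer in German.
Ausgehend von der Position x(t) = -5·t^3 + t + 3, nehmen wir 2 Ableitungen. Durch Ableiten von der Position erhalten wir die Geschwindigkeit: v(t) = 1 - 15·t^2. Mit d/dt von v(t) finden wir a(t) = -30·t. Wir haben die Beschleunigung a(t) = -30·t. Durch Einsetzen von t = 2: a(2) = -60.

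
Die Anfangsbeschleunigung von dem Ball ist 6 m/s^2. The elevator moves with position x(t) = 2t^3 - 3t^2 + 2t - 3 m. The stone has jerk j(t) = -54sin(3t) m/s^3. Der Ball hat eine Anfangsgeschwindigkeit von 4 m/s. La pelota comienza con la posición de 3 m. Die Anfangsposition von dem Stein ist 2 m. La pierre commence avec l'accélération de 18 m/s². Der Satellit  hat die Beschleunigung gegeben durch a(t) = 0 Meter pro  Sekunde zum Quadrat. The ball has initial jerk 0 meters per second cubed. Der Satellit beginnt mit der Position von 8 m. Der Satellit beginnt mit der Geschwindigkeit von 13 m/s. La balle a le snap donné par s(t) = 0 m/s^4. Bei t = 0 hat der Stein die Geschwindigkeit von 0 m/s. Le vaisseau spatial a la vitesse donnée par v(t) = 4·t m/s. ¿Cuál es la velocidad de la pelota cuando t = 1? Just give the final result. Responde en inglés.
The answer is 10.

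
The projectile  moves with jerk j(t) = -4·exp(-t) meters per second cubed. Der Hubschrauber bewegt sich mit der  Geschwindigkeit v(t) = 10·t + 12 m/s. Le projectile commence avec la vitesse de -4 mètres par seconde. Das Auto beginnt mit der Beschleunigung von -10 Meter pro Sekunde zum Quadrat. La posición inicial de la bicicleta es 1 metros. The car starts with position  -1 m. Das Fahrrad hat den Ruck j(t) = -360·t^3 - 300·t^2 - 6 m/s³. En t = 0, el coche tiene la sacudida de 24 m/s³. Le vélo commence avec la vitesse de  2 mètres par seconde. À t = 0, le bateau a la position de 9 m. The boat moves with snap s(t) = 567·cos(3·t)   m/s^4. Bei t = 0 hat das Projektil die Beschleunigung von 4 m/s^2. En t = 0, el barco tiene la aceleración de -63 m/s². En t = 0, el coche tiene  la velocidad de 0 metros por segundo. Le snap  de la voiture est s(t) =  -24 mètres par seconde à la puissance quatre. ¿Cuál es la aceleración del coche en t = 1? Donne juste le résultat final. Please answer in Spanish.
La aceleración en t = 1 es a = 2.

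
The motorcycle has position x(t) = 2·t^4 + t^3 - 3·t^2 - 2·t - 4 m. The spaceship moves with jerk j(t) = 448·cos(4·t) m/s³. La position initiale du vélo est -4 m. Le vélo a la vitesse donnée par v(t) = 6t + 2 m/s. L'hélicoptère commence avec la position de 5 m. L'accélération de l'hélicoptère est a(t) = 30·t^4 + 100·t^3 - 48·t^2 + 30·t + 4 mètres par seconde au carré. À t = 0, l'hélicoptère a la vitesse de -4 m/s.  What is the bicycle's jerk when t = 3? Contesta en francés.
En partant de la vitesse v(t) = 6·t + 2, nous prenons 2 dérivées. La dérivée de la vitesse donne l'accélération: a(t) = 6. En dérivant l'accélération, nous obtenons le jerk: j(t) = 0. De l'équation du jerk j(t) = 0, nous substituons t = 3 pour obtenir j = 0.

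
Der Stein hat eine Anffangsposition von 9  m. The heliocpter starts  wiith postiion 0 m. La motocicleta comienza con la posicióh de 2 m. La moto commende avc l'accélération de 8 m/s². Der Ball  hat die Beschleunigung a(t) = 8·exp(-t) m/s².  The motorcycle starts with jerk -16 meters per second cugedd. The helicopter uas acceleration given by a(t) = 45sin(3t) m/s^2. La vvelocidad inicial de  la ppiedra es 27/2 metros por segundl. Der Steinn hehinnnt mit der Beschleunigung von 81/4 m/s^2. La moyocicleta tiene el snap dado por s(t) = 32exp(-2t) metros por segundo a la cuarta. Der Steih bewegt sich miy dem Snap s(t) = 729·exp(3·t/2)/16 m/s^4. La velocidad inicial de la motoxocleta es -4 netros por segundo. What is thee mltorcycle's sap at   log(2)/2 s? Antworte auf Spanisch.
Tenemos el snap s(t) = 32·exp(-2·t). Sustituyendo t = log(2)/2: s(log(2)/2) = 16.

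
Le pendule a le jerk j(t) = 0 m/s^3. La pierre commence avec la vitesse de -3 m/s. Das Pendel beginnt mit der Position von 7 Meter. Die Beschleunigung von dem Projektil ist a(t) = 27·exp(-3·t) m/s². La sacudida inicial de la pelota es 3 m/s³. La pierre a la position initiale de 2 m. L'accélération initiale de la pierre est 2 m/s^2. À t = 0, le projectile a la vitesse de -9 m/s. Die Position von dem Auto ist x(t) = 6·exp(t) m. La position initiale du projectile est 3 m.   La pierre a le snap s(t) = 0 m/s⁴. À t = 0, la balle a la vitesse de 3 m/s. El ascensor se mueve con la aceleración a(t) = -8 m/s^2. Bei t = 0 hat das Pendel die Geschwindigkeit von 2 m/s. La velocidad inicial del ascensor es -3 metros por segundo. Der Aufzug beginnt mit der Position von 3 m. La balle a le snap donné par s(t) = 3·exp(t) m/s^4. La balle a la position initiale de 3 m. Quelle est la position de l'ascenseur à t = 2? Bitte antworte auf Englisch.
To solve this, we need to take 2 antiderivatives of our acceleration equation a(t) = -8. The integral of acceleration, with v(0) = -3, gives velocity: v(t) = -8·t - 3. Taking ∫v(t)dt and applying x(0) = 3, we find x(t) = -4·t^2 - 3·t + 3. From the given position equation x(t) = -4·t^2 - 3·t + 3, we substitute t = 2 to get x = -19.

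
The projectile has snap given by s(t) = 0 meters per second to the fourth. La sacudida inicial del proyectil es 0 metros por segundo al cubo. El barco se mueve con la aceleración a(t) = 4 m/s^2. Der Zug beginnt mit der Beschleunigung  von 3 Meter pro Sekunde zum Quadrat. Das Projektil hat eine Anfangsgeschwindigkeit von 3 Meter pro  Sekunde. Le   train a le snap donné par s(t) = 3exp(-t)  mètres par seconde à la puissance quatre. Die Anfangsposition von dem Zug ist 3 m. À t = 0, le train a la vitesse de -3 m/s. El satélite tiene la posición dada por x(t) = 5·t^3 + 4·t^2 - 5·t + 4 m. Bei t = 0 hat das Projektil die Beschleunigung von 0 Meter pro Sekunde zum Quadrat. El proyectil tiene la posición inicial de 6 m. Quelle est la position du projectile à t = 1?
Nous devons trouver la primitive de notre équation du snap s(t) = 0 4 fois. L'intégrale du snap est le jerk. En utilisant j(0) = 0, nous obtenons j(t) = 0. En intégrant le jerk et en utilisant la condition initiale a(0) = 0, nous obtenons a(t) = 0. En prenant ∫a(t)dt et en appliquant v(0) = 3, nous trouvons v(t) = 3. En prenant ∫v(t)dt et en appliquant x(0) = 6, nous trouvons x(t) = 3·t + 6. En utilisant x(t) = 3·t + 6 et en substituant t = 1, nous trouvons x = 9.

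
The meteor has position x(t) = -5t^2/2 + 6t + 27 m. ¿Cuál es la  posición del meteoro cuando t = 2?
Tenemos la posición x(t) = -5·t^2/2 + 6·t + 27. Sustituyendo t = 2: x(2) = 29.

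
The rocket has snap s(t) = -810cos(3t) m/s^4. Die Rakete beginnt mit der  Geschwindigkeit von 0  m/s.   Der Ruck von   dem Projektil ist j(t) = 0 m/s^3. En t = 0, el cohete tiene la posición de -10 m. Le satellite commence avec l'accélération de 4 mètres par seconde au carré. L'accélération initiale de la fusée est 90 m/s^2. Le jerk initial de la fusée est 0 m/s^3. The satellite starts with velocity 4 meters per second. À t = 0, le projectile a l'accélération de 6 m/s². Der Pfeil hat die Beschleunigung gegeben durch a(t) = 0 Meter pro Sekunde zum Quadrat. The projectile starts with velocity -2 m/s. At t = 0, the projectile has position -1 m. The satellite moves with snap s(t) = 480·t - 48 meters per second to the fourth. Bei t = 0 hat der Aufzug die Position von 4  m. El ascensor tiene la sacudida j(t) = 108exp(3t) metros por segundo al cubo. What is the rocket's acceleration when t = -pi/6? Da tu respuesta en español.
Partiendo del snap s(t) = -810·cos(3·t), tomamos 2 antiderivadas. La integral del snap, con j(0) = 0, da la sacudida: j(t) = -270·sin(3·t). Integrando la sacudida y usando la condición inicial a(0) = 90, obtenemos a(t) = 90·cos(3·t). De la ecuación de la aceleración a(t) = 90·cos(3·t), sustituimos t = -pi/6 para obtener a = 0.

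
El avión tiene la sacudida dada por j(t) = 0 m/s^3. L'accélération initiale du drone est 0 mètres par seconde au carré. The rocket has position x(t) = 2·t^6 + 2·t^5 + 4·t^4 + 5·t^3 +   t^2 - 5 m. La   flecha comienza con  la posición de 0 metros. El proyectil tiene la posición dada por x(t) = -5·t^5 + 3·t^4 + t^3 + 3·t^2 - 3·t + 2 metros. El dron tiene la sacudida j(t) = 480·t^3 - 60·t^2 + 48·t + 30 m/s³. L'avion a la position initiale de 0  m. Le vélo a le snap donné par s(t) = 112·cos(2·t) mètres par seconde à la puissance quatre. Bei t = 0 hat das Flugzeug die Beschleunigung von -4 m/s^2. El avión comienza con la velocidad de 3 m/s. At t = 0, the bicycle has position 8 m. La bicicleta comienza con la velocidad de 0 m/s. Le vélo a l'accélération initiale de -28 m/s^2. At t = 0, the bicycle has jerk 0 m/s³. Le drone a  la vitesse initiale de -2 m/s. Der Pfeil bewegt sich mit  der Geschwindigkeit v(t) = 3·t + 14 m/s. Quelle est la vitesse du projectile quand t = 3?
En partant de la position x(t) = -5·t^5 + 3·t^4 + t^3 + 3·t^2 - 3·t + 2, nous prenons 1 dérivée. En prenant d/dt de x(t), nous trouvons v(t) = -25·t^4 + 12·t^3 + 3·t^2 + 6·t - 3. Nous avons la vitesse v(t) = -25·t^4 + 12·t^3 + 3·t^2 + 6·t - 3. En substituant t = 3: v(3) = -1659.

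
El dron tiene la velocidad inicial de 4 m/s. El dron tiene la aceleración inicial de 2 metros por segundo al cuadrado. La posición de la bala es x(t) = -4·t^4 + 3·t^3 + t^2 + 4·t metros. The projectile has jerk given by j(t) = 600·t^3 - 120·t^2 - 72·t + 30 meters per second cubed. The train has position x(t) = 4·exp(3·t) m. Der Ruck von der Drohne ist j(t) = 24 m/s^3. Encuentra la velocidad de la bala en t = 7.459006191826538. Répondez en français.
Nous devons dériver notre équation de la position x(t) = -4·t^4 + 3·t^3 + t^2 + 4·t 1 fois. En prenant d/dt de x(t), nous trouvons v(t) = -16·t^3 + 9·t^2 + 2·t + 4. En utilisant v(t) = -16·t^3 + 9·t^2 + 2·t + 4 et en substituant t = 7.459006191826538, nous trouvons v = -6120.27162021525.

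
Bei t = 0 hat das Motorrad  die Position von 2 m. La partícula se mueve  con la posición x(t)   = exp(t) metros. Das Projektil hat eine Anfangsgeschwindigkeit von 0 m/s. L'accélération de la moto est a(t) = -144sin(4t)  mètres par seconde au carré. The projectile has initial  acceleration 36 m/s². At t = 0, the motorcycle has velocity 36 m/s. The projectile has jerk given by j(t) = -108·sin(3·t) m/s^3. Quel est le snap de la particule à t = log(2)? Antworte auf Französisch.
Pour résoudre ceci, nous devons prendre 4 dérivées de notre équation de la position x(t) = exp(t). En prenant d/dt de x(t), nous trouvons v(t) = exp(t). En prenant d/dt de v(t), nous trouvons a(t) = exp(t). La dérivée de l'accélération donne le jerk: j(t) = exp(t). La dérivée du jerk donne le snap: s(t) = exp(t). Nous avons le snap s(t) = exp(t). En substituant t = log(2): s(log(2)) = 2.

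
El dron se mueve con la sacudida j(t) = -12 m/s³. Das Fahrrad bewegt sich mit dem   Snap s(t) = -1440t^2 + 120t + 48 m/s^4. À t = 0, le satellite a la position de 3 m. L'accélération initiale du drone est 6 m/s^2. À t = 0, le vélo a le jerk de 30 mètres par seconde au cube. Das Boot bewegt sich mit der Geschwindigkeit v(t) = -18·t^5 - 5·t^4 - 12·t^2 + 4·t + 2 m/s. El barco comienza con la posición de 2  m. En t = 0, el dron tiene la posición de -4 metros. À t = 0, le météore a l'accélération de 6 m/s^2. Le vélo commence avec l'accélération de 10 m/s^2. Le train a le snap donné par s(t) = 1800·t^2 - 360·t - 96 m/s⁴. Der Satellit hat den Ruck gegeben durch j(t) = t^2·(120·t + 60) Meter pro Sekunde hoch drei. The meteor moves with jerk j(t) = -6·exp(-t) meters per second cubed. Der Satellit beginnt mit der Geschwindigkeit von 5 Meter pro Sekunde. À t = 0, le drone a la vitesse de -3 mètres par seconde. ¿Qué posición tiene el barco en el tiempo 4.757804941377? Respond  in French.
Pour résoudre ceci, nous devons prendre 1 primitive de notre équation de la vitesse v(t) = -18·t^5 - 5·t^4 - 12·t^2 + 4·t + 2. La primitive de la vitesse est la position. En utilisant x(0) = 2, nous obtenons x(t) = -3·t^6 - t^5 - 4·t^3 + 2·t^2 + 2·t + 2. En utilisant x(t) = -3·t^6 - t^5 - 4·t^3 + 2·t^2 + 2·t + 2 et en substituant t = 4.757804941377, nous trouvons x = -37610.5545100175.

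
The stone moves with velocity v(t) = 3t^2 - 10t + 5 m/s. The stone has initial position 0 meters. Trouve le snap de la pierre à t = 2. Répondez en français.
Pour résoudre ceci, nous devons prendre 3 dérivées de notre équation de la vitesse v(t) = 3·t^2 - 10·t + 5. En dérivant la vitesse, nous obtenons l'accélération: a(t) = 6·t - 10. La dérivée de l'accélération donne le jerk: j(t) = 6. La dérivée du jerk donne le snap: s(t) = 0. Nous avons le snap s(t) = 0. En substituant t = 2: s(2) = 0.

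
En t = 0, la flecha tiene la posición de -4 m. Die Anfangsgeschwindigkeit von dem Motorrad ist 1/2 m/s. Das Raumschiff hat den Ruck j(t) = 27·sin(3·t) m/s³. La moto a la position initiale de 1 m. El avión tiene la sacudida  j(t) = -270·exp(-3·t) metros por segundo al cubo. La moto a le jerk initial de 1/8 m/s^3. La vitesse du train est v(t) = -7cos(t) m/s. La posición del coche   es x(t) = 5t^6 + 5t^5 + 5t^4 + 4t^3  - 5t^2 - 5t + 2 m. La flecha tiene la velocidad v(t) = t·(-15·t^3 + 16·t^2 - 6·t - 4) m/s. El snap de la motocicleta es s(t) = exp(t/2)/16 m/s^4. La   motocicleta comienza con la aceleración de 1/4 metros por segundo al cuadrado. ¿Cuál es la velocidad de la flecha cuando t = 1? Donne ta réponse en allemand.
Wir haben die Geschwindigkeit v(t) = t·(-15·t^3 + 16·t^2 - 6·t - 4). Durch Einsetzen von t = 1: v(1) = -9.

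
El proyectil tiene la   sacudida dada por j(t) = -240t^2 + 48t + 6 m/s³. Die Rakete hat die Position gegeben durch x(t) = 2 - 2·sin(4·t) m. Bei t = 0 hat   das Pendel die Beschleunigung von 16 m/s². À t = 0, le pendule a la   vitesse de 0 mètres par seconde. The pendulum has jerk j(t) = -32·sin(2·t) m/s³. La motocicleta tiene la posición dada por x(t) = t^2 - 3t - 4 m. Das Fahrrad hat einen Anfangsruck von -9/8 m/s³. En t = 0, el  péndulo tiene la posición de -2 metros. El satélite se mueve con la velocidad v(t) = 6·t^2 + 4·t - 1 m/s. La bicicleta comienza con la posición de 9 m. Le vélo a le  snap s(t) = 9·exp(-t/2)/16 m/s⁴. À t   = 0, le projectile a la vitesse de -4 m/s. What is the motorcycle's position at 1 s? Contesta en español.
Usando x(t) = t^2 - 3·t - 4 y sustituyendo t = 1, encontramos x = -6.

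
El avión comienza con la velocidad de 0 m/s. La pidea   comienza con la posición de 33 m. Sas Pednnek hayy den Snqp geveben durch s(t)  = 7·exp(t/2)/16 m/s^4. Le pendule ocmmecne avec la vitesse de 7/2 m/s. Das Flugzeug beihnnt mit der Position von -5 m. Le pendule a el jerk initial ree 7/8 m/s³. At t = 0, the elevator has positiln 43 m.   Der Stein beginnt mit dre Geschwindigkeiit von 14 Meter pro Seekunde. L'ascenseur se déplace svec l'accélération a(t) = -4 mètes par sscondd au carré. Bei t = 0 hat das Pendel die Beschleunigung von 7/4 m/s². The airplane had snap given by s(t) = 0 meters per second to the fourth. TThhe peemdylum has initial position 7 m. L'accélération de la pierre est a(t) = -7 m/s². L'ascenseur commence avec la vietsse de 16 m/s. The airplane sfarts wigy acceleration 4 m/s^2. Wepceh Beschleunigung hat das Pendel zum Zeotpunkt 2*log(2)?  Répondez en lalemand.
Um dies zu lösen, müssen wir 2 Stammfunktionen unserer Gleichung für den Snap s(t) = 7·exp(t/2)/16 finden. Das Integral von dem Snap, mit j(0) = 7/8, ergibt den Ruck: j(t) = 7·exp(t/2)/8. Das Integral von dem Ruck ist die Beschleunigung. Mit a(0) = 7/4 erhalten wir a(t) = 7·exp(t/2)/4. Aus der Gleichung für die Beschleunigung a(t) = 7·exp(t/2)/4, setzen wir t = 2*log(2) ein und erhalten a = 7/2.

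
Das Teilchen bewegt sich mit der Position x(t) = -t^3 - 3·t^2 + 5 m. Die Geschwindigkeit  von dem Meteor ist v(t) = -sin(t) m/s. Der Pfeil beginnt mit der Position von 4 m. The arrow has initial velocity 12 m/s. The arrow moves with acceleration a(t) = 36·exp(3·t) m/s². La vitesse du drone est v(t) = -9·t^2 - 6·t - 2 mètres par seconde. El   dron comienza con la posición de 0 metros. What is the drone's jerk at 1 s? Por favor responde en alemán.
Wir müssen unsere Gleichung für die Geschwindigkeit v(t) = -9·t^2 - 6·t - 2 2-mal ableiten. Mit d/dt von v(t) finden wir a(t) = -18·t - 6. Mit d/dt von a(t) finden wir j(t) = -18. Aus der Gleichung für den Ruck j(t) = -18, setzen wir t = 1 ein und erhalten j = -18.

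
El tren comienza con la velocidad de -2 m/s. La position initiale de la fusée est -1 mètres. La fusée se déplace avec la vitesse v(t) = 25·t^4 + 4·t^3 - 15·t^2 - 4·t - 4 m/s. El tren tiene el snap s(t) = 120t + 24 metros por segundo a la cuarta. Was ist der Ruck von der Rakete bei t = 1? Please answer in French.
En partant de la vitesse v(t) = 25·t^4 + 4·t^3 - 15·t^2 - 4·t - 4, nous prenons 2 dérivées. En prenant d/dt de v(t), nous trouvons a(t) = 100·t^3 + 12·t^2 - 30·t - 4. En dérivant l'accélération, nous obtenons le jerk: j(t) = 300·t^2 + 24·t - 30. En utilisant j(t) = 300·t^2 + 24·t - 30 et en substituant t = 1, nous trouvons j = 294.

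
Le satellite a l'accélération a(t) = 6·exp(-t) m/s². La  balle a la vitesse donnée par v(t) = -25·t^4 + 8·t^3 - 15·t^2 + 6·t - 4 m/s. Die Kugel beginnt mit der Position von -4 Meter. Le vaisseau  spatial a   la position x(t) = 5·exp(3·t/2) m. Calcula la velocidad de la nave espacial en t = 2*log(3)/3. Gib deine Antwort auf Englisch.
Starting from position x(t) = 5·exp(3·t/2), we take 1 derivative. Taking d/dt of x(t), we find v(t) = 15·exp(3·t/2)/2. From the given velocity equation v(t) = 15·exp(3·t/2)/2, we substitute t = 2*log(3)/3 to get v = 45/2.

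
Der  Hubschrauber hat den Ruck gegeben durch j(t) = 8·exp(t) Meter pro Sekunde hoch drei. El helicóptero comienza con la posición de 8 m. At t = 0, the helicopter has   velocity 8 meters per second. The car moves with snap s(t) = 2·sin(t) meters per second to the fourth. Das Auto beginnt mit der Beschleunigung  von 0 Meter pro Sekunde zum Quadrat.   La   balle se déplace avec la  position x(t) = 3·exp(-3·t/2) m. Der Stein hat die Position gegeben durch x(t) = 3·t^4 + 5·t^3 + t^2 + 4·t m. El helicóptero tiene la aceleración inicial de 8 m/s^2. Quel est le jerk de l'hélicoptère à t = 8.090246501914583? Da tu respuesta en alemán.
Wir haben den Ruck j(t) = 8·exp(t). Durch Einsetzen von t = 8.090246501914583: j(8.090246501914583) = 26099.9334524877.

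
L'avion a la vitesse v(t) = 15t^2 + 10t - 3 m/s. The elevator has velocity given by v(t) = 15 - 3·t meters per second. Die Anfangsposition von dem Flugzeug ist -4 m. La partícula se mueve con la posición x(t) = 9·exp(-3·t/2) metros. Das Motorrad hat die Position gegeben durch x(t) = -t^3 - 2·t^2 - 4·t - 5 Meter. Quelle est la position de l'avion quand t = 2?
En partant de la vitesse v(t) = 15·t^2 + 10·t - 3, nous prenons 1 intégrale. En intégrant la vitesse et en utilisant la condition initiale x(0) = -4, nous obtenons x(t) = 5·t^3 + 5·t^2 - 3·t - 4. Nous avons la position x(t) = 5·t^3 + 5·t^2 - 3·t - 4. En substituant t = 2: x(2) = 50.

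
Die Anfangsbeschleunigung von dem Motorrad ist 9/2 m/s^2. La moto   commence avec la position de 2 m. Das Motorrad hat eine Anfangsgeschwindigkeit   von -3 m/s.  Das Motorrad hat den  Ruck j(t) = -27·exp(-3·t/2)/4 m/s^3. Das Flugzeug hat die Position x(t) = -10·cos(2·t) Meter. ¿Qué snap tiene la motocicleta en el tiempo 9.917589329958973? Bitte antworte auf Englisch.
To solve this, we need to take 1 derivative of our jerk equation j(t) = -27·exp(-3·t/2)/4. Taking d/dt of j(t), we find s(t) = 81·exp(-3·t/2)/8. From the given snap equation s(t) = 81·exp(-3·t/2)/8, we substitute t = 9.917589329958973 to get s = 0.00000350480251820273.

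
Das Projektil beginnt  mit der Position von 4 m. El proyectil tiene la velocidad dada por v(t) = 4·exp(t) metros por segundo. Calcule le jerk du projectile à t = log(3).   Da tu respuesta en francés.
En partant de la vitesse v(t) = 4·exp(t), nous prenons 2 dérivées. La dérivée de la vitesse donne l'accélération: a(t) = 4·exp(t). En prenant d/dt de a(t), nous trouvons j(t) = 4·exp(t). Nous avons le jerk j(t) = 4·exp(t). En substituant t = log(3): j(log(3)) = 12.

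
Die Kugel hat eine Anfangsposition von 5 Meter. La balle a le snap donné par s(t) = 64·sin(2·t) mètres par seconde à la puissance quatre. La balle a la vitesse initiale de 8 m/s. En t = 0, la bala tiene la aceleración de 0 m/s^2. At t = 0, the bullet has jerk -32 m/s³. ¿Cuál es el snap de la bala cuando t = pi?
Tenemos el snap s(t) = 64·sin(2·t). Sustituyendo t = pi: s(pi) = 0.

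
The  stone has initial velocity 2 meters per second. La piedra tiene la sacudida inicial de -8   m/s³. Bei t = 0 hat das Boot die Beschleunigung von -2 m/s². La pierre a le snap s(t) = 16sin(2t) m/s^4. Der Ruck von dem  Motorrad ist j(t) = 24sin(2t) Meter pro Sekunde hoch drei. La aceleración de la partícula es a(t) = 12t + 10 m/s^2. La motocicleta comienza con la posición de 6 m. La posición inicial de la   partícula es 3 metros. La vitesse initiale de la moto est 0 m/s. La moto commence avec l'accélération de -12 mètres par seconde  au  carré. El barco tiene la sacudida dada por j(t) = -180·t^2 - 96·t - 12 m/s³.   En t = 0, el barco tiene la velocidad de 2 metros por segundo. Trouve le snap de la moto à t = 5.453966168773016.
Pour résoudre ceci, nous devons prendre 1 dérivée de notre équation du jerk j(t) = 24·sin(2·t). En prenant d/dt de j(t), nous trouvons s(t) = 48·cos(2·t). De l'équation du snap s(t) = 48·cos(2·t), nous substituons t = 5.453966168773016 pour obtenir s = -4.20143016817567.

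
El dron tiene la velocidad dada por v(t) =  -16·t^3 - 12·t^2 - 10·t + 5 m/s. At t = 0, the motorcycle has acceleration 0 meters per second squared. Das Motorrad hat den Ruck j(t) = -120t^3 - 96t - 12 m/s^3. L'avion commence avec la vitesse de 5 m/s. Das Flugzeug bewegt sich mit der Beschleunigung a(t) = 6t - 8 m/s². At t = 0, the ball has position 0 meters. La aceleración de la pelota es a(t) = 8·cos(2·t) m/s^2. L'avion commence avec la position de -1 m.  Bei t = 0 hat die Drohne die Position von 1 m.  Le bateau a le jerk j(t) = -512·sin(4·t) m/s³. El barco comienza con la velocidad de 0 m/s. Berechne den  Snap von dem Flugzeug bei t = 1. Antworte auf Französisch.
En partant de l'accélération a(t) = 6·t - 8, nous prenons 2 dérivées. En prenant d/dt de a(t), nous trouvons j(t) = 6. En dérivant le jerk, nous obtenons le snap: s(t) = 0. En utilisant s(t) = 0 et en substituant t = 1, nous trouvons s = 0.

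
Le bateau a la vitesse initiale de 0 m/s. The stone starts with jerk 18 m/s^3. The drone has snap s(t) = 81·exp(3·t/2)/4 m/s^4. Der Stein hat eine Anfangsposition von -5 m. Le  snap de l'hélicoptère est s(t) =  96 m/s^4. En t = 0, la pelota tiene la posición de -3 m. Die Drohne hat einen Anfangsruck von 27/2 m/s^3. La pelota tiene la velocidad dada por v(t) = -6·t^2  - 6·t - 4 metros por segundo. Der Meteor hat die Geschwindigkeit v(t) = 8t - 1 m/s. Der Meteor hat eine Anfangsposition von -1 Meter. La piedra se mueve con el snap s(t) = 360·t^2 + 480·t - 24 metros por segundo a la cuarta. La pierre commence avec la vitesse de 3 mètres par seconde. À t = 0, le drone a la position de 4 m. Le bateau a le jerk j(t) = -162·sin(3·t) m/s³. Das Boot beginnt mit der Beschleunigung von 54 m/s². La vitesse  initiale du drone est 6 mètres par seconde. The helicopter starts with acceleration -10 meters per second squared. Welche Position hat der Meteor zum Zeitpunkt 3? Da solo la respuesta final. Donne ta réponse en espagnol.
En t = 3, x = 32.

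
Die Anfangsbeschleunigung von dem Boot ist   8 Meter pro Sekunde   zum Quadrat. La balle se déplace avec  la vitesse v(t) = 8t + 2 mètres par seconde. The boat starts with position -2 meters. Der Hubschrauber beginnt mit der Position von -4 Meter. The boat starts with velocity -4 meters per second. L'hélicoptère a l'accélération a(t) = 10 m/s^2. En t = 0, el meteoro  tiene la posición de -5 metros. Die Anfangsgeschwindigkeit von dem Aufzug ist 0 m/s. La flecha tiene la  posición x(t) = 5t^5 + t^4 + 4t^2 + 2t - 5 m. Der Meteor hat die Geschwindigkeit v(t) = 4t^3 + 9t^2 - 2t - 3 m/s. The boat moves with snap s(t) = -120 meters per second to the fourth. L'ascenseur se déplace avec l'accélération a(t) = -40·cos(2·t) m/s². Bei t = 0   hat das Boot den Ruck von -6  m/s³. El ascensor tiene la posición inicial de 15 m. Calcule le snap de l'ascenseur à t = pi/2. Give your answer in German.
Wir müssen unsere Gleichung für die Beschleunigung a(t) = -40·cos(2·t) 2-mal ableiten. Die Ableitung von der Beschleunigung ergibt den Ruck: j(t) = 80·sin(2·t). Mit d/dt von j(t) finden wir s(t) = 160·cos(2·t). Mit s(t) = 160·cos(2·t) und Einsetzen von t = pi/2, finden wir s = -160.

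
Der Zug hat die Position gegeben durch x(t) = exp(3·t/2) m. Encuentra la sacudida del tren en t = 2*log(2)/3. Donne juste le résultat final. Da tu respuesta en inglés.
At t = 2*log(2)/3, j = 27/4.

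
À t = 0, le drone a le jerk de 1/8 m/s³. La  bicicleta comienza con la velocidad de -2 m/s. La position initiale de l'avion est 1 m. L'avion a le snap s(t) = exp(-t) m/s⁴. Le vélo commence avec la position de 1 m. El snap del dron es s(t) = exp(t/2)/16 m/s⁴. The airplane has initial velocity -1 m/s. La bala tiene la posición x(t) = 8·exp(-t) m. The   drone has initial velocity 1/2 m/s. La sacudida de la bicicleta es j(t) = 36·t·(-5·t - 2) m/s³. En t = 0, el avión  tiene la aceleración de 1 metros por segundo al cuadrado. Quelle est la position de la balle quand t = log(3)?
De l'équation de la position x(t) = 8·exp(-t), nous substituons t = log(3) pour obtenir x = 8/3.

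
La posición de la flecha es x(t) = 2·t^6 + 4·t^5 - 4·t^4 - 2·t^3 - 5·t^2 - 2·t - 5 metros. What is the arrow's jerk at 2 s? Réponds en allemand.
Ausgehend von der Position x(t) = 2·t^6 + 4·t^5 - 4·t^4 - 2·t^3 - 5·t^2 - 2·t - 5, nehmen wir 3 Ableitungen. Mit d/dt von x(t) finden wir v(t) = 12·t^5 + 20·t^4 - 16·t^3 - 6·t^2 - 10·t - 2. Mit d/dt von v(t) finden wir a(t) = 60·t^4 + 80·t^3 - 48·t^2 - 12·t - 10. Durch Ableiten von der Beschleunigung erhalten wir den Ruck: j(t) = 240·t^3 + 240·t^2 - 96·t - 12. Mit j(t) = 240·t^3 + 240·t^2 - 96·t - 12 und Einsetzen von t = 2, finden wir j = 2676.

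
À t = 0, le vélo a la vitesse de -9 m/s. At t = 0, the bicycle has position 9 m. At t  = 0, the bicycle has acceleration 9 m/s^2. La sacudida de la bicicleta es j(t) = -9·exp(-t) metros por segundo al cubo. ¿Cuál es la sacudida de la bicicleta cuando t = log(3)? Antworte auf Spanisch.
De la ecuación de la sacudida j(t) = -9·exp(-t), sustituimos t = log(3) para obtener j = -3.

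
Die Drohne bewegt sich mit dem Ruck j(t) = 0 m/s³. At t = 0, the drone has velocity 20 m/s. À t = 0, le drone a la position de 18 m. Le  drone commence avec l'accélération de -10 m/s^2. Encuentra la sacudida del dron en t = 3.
Tenemos la sacudida j(t) = 0. Sustituyendo t = 3: j(3) = 0.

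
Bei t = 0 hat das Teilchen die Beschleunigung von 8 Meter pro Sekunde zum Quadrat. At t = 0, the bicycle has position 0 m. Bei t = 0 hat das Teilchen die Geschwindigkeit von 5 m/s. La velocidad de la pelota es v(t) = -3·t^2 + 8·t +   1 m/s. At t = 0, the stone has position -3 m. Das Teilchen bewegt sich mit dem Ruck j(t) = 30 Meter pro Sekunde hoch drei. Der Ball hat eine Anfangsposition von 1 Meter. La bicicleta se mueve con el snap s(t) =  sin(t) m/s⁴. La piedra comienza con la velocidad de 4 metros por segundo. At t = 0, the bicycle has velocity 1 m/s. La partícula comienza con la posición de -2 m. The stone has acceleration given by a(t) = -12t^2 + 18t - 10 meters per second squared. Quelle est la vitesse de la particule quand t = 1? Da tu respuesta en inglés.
We need to integrate our jerk equation j(t) = 30 2 times. Finding the antiderivative of j(t) and using a(0) = 8: a(t) = 30·t + 8. The integral of acceleration is velocity. Using v(0) = 5, we get v(t) = 15·t^2 + 8·t + 5. We have velocity v(t) = 15·t^2 + 8·t + 5. Substituting t = 1: v(1) = 28.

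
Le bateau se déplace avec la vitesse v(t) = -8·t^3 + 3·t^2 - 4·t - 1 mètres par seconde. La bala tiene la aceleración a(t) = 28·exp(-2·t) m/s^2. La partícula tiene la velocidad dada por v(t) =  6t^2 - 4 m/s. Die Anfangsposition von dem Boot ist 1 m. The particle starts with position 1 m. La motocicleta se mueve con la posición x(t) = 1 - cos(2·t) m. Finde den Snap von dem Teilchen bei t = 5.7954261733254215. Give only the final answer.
Die Antwort ist 0.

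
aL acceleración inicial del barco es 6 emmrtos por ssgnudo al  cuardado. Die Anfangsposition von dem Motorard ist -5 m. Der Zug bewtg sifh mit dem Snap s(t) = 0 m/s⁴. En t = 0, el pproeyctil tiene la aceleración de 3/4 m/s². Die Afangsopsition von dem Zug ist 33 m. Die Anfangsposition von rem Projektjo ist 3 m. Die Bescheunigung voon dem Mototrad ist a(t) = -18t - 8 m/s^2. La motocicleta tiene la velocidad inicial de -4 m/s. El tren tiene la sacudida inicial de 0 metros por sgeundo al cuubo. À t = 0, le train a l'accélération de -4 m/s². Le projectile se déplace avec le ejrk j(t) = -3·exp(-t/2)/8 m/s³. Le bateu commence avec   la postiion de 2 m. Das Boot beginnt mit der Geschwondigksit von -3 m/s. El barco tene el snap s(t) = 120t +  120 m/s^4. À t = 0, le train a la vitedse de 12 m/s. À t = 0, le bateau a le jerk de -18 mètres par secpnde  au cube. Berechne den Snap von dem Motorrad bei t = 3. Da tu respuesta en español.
Para resolver esto, necesitamos tomar 2 derivadas de nuestra ecuación de la aceleración a(t) = -18·t - 8. Tomando d/dt de a(t), encontramos j(t) = -18. Tomando d/dt de j(t), encontramos s(t) = 0. De la ecuación del snap s(t) = 0, sustituimos t = 3 para obtener s = 0.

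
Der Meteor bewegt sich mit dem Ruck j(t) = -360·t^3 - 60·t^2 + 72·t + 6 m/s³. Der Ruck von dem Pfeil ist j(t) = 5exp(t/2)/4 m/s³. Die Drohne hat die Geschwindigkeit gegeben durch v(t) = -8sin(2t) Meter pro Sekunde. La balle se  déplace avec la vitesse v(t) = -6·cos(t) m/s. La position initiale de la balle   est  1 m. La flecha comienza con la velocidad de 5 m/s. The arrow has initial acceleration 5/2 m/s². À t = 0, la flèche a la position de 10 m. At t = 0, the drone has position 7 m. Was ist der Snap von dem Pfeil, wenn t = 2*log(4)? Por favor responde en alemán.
Wir müssen unsere Gleichung für den Ruck j(t) = 5·exp(t/2)/4 1-mal ableiten. Die Ableitung von dem Ruck ergibt den Snap: s(t) = 5·exp(t/2)/8. Wir haben den Snap s(t) = 5·exp(t/2)/8. Durch Einsetzen von t = 2*log(4): s(2*log(4)) = 5/2.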